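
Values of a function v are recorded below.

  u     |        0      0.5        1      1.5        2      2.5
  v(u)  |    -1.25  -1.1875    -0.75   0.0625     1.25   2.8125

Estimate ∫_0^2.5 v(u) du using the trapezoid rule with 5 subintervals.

0.078125

Δu = 0.5.
T_5 = (0.5/2)·[(-1.25) + 2·(-1.1875) + 2·(-0.75) + 2·0.0625 + 2·1.25 + 2.8125] = 0.078125.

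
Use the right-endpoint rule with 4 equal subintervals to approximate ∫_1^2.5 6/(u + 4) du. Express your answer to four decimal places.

1.5234

Δu = (2.5 − 1)/4 = 0.375.
Right endpoints: 1.375, 1.75, 2.125, 2.5.
f(1.375) = 48/43, f(1.75) = 24/23, f(2.125) = 48/49, f(2.5) = 12/13.
Sum = Δu · [f(1.375) + f(1.75) + f(2.125) + f(2.5)].
Sum ≈ 1.5234.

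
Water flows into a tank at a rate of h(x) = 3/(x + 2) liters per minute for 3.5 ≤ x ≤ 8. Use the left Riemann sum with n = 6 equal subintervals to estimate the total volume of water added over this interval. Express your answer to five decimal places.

Δx = (8 − 3.5)/6 = 0.75.
Left endpoints: 3.5, 4.25, 5, 5.75, 6.5, 7.25.
h(3.5) = 6/11, h(4.25) = 0.48, h(5) = 3/7, h(5.75) = 12/31, h(6.5) = 6/17, h(7.25) = 12/37.
Sum = Δx · [h(3.5) + h(4.25) + h(5) + ...].
Sum ≈ 1.88879.

1.88879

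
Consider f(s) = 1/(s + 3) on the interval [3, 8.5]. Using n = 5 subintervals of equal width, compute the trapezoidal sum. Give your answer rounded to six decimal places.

0.652617

Δs = (8.5 − 3)/5 = 1.1.
f(3) = 1/6, f(4.1) = 10/71, f(5.2) = 5/41, f(6.3) = 10/93, f(7.4) = 5/52, f(8.5) = 2/23.
T_5 = (Δs/2)·[f(s_0) + 2f(s_1) + ... + 2f(s_{4}) + f(s_5)].
Sum ≈ 0.652617.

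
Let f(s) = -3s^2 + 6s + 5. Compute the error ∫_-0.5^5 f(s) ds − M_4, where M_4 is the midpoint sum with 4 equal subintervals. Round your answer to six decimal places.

Exact integral: ∫_-0.5^5 f(s) ds = -23.375.
M_4 ≈ -20.77539062.
Error ≈ -23.375 − (-20.77539062) ≈ -2.599609.

-2.599609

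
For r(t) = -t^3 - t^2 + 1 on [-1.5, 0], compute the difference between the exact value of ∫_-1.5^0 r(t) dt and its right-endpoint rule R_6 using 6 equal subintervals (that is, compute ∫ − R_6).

0.12109375

Exact integral: ∫_-1.5^0 r(t) dt = 1.640625.
R_6 = 1.51953125.
Error = 1.640625 − 1.51953125 = 0.12109375.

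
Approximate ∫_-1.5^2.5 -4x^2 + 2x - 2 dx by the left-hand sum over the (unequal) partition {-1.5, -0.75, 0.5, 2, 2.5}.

-27.6875

Subinterval widths: 0.75, 1.25, 1.5, 0.5.
Left endpoints: -1.5, -0.75, 0.5, 2.
f(-1.5) = -14, f(-0.75) = -5.75, f(0.5) = -2, f(2) = -14.
Sum = Σ Δx_i · f(x_i).
Sum = -27.6875.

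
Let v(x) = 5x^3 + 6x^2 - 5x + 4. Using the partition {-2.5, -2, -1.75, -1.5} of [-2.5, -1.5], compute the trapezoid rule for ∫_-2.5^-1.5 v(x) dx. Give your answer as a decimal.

-4.68359375

Subinterval widths: 0.5, 0.25, 0.25.
v(-2.5) = -24.125, v(-2) = -2, v(-1.75) = 4.328125, v(-1.5) = 8.125.
On each subinterval the trapezoid contributes (Δx_i/2)·[v(x_{i-1}) + v(x_i)].
Sum = -4.68359375.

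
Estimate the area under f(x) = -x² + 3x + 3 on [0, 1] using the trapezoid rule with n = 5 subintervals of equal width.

4.16

Δx = (1 − 0)/5 = 0.2.
f(0) = 3, f(0.2) = 3.56, f(0.4) = 4.04, f(0.6) = 4.44, f(0.8) = 4.76, f(1) = 5.
T_5 = (Δx/2)·[f(x_0) + 2f(x_1) + ... + 2f(x_{4}) + f(x_5)].
Sum = 4.16.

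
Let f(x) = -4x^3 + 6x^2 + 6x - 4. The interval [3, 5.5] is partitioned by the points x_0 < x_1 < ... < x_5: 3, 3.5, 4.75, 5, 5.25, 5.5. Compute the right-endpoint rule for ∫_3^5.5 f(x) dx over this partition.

-667.75

Subinterval widths: 0.5, 1.25, 0.25, 0.25, 0.25.
Right endpoints: 3.5, 4.75, 5, 5.25, 5.5.
f(3.5) = -81, f(4.75) = -268.8125, f(5) = -324, f(5.25) = -385.9375, f(5.5) = -455.
Sum = Σ Δx_i · f(x_i).
Sum = -667.75.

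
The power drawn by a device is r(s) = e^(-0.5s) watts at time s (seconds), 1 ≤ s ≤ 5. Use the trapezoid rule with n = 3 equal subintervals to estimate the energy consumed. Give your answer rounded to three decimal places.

1.087

Δs = (5 − 1)/3 = 4/3.
r(1) ≈ 0.607, r(7/3) ≈ 0.311, r(11/3) ≈ 0.160, r(5) ≈ 0.082.
T_3 = (Δs/2)·[r(s_0) + 2r(s_1) + 2r(s_2) + r(s_3)].
Sum ≈ 1.087.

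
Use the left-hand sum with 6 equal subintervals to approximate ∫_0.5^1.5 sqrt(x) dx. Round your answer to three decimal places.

Δx = (1.5 − 0.5)/6 = 1/6.
Left endpoints: 0.5, 2/3, 5/6, 1, 7/6, 4/3.
f(0.5) ≈ 0.707, f(2/3) ≈ 0.816, f(5/6) ≈ 0.913, f(1) ≈ 1.000, f(7/6) ≈ 1.080, f(4/3) ≈ 1.155.
Sum = Δx · [f(0.5) + f(2/3) + f(5/6) + ...].
Sum ≈ 0.945.

0.945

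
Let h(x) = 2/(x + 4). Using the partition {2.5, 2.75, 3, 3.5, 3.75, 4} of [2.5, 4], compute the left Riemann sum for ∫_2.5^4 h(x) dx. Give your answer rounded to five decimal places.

0.42504

Subinterval widths: 0.25, 0.25, 0.5, 0.25, 0.25.
Left endpoints: 2.5, 2.75, 3, 3.5, 3.75.
h(2.5) = 4/13, h(2.75) = 8/27, h(3) = 2/7, h(3.5) = 4/15, h(3.75) = 8/31.
Sum = Σ Δx_i · h(x_i).
Sum ≈ 0.42504.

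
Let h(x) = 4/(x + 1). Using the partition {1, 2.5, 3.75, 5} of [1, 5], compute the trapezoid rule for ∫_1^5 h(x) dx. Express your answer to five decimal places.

Subinterval widths: 1.5, 1.25, 1.25.
h(1) = 2, h(2.5) = 8/7, h(3.75) = 16/19, h(5) = 2/3.
On each subinterval the trapezoid contributes (Δx_i/2)·[h(x_{i-1}) + h(x_i)].
Sum ≈ 4.54073.

4.54073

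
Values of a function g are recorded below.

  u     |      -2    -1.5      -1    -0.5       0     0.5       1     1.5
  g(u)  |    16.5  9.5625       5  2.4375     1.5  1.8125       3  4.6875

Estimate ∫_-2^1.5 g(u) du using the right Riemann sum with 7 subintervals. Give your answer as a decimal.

14

Δu = 0.5.
Sum = 0.5·[9.5625 + 5 + 2.4375 + 1.5 + 1.8125 + 3 + 4.6875] = 14.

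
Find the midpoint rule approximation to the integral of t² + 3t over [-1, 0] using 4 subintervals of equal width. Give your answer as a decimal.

-1.171875

Δt = (0 − (-1))/4 = 0.25.
Midpoints: -0.875, -0.625, -0.375, -0.125.
f(-0.875) = -1.859375, f(-0.625) = -1.484375, f(-0.375) = -0.984375, f(-0.125) = -0.359375.
Sum = Δt · [f(-0.875) + f(-0.625) + f(-0.375) + f(-0.125)].
Sum = -1.171875.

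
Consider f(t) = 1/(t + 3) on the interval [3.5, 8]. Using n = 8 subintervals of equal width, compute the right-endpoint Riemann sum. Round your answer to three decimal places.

0.509

Δt = (8 − 3.5)/8 = 0.5625.
Right endpoints: 4.0625, 4.625, 5.1875, 5.75, 6.3125, 6.875, 7.4375, 8.
f(4.0625) = 16/113, f(4.625) = 8/61, f(5.1875) = 16/131, f(5.75) = 4/35, f(6.3125) = 16/149, f(6.875) = 8/79, f(7.4375) = 16/167, f(8) = 1/11.
Sum = Δt · [f(4.0625) + f(4.625) + f(5.1875) + ...].
Sum ≈ 0.509.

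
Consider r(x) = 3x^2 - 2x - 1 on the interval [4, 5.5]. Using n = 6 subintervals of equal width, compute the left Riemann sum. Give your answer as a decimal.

Δx = (5.5 − 4)/6 = 0.25.
Left endpoints: 4, 4.25, 4.5, 4.75, 5, 5.25.
r(4) = 39, r(4.25) = 44.6875, r(4.5) = 50.75, r(4.75) = 57.1875, r(5) = 64, r(5.25) = 71.1875.
Sum = Δx · [r(4) + r(4.25) + r(4.5) + ...].
Sum = 81.703125.

81.703125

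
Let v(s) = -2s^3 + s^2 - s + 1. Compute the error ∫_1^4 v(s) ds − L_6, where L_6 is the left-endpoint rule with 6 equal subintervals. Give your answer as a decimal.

Exact integral: ∫_1^4 v(s) ds = -111.
L_6 = -84.25.
Error = -111 − (-84.25) = -26.75.

-26.75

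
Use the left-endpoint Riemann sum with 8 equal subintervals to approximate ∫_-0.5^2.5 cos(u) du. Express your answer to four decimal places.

Δu = (2.5 − (-0.5))/8 = 0.375.
Left endpoints: -0.5, -0.125, 0.25, 0.625, 1, 1.375, 1.75, 2.125.
f(-0.5) ≈ 0.8776, f(-0.125) ≈ 0.9922, f(0.25) ≈ 0.9689, f(0.625) ≈ 0.8110, f(1) ≈ 0.5403, f(1.375) ≈ 0.1945, f(1.75) ≈ -0.1782, f(2.125) ≈ -0.5263.
Sum = Δu · [f(-0.5) + f(-0.125) + f(0.25) + ...].
Sum ≈ 1.3800.

1.3800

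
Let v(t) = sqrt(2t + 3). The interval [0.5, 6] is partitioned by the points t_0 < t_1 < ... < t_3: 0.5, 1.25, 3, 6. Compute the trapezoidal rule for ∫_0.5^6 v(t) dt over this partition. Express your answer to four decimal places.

Subinterval widths: 0.75, 1.75, 3.
v(0.5) ≈ 2.0000, v(1.25) ≈ 2.3452, v(3) ≈ 3.0000, v(6) ≈ 3.8730.
On each subinterval the trapezoid contributes (Δt_i/2)·[v(t_{i-1}) + v(t_i)].
Sum ≈ 16.6160.

16.6160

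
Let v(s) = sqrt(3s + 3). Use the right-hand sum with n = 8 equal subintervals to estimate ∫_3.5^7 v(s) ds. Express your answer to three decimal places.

15.371

Δs = (7 − 3.5)/8 = 0.4375.
Right endpoints: 3.9375, 4.375, 4.8125, 5.25, 5.6875, 6.125, 6.5625, 7.
v(3.9375) ≈ 3.849, v(4.375) ≈ 4.016, v(4.8125) ≈ 4.176, v(5.25) ≈ 4.330, v(5.6875) ≈ 4.479, v(6.125) ≈ 4.623, v(6.5625) ≈ 4.763, v(7) ≈ 4.899.
Sum = Δs · [v(3.9375) + v(4.375) + v(4.8125) + ...].
Sum ≈ 15.371.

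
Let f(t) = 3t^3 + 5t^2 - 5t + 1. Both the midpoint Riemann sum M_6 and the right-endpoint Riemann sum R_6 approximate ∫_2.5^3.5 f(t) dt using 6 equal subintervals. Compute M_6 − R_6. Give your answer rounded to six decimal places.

-9.118056

M_6 ≈ 114.59259259.
R_6 ≈ 123.71064815.
M_6 − R_6 ≈ -9.118056.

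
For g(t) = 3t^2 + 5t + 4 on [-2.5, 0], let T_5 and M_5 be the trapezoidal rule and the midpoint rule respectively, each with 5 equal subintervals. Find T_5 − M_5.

T_5 = 10.3125.
M_5 = 9.84375.
T_5 − M_5 = 0.46875.

0.46875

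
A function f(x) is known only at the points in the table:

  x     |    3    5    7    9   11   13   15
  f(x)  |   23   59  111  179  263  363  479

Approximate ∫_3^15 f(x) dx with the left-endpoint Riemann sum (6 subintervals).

1996

Δx = 2.
Sum = 2·[23 + 59 + 111 + 179 + 263 + 363] = 1996.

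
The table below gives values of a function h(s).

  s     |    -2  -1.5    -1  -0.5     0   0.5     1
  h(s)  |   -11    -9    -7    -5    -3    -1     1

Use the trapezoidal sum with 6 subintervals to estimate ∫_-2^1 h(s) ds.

-15

Δs = 0.5.
T_6 = (0.5/2)·[(-11) + 2·(-9) + 2·(-7) + 2·(-5) + 2·(-3) + 2·(-1) + 1] = -15.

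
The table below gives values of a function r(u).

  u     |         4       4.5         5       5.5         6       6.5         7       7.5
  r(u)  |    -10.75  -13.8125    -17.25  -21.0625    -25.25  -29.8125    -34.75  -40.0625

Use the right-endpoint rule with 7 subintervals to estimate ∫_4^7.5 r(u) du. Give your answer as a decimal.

-91

Δu = 0.5.
Sum = 0.5·[(-13.8125) + (-17.25) + (-21.0625) + (-25.25) + (-29.8125) + (-34.75) + (-40.0625)] = -91.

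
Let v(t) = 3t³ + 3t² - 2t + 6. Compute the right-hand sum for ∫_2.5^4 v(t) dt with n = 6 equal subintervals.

Δt = (4 − 2.5)/6 = 0.25.
Right endpoints: 2.75, 3, 3.25, 3.5, 3.75, 4.
v(2.75) = 85.578125, v(3) = 108, v(3.25) = 134.171875, v(3.5) = 164.375, v(3.75) = 198.890625, v(4) = 238.
Sum = Δt · [v(2.75) + v(3) + v(3.25) + ...].
Sum = 232.25390625.

232.25390625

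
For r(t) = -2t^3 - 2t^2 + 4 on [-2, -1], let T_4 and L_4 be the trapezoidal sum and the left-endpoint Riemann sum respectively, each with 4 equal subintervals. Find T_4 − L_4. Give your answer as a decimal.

T_4 = 6.90625.
L_4 = 7.90625.
T_4 − L_4 = -1.

-1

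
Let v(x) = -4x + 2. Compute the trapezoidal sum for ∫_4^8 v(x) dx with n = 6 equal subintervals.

Δx = (8 − 4)/6 = 2/3.
v(4) = -14, v(14/3) = -50/3, v(16/3) = -58/3, v(6) = -22, v(20/3) = -74/3, v(22/3) = -82/3, v(8) = -30.
T_6 = (Δx/2)·[v(x_0) + 2v(x_1) + ... + 2v(x_{5}) + v(x_6)].
Sum = -88.

-88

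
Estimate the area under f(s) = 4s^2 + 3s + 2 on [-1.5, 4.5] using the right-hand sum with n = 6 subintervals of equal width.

Δs = (4.5 − (-1.5))/6 = 1.
Right endpoints: -0.5, 0.5, 1.5, 2.5, 3.5, 4.5.
f(-0.5) = 1.5, f(0.5) = 4.5, f(1.5) = 15.5, f(2.5) = 34.5, f(3.5) = 61.5, f(4.5) = 96.5.
Sum = Δs · [f(-0.5) + f(0.5) + f(1.5) + ...].
Sum = 214.

214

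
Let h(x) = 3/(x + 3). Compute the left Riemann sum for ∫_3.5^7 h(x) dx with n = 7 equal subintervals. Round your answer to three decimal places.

1.334

Δx = (7 − 3.5)/7 = 0.5.
Left endpoints: 3.5, 4, 4.5, 5, 5.5, 6, 6.5.
h(3.5) = 6/13, h(4) = 3/7, h(4.5) = 0.4, h(5) = 0.375, h(5.5) = 6/17, h(6) = 1/3, h(6.5) = 6/19.
Sum = Δx · [h(3.5) + h(4) + h(4.5) + ...].
Sum ≈ 1.334.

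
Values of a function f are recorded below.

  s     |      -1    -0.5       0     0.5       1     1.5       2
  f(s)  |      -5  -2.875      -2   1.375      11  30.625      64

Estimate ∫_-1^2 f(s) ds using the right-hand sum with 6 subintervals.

51.0625

Δs = 0.5.
Sum = 0.5·[(-2.875) + (-2) + 1.375 + 11 + 30.625 + 64] = 51.0625.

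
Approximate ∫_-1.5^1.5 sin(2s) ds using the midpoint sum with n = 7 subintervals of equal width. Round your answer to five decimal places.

Δs = (1.5 − (-1.5))/7 = 3/7.
Midpoints: -9/7, -6/7, -3/7, 0, 3/7, 6/7, 9/7.
f(-9/7) ≈ -0.53977, f(-6/7) ≈ -0.98972, f(-3/7) ≈ -0.75598, f(0) ≈ 0.00000, f(3/7) ≈ 0.75598, f(6/7) ≈ 0.98972, f(9/7) ≈ 0.53977.
Sum = Δs · [f(-9/7) + f(-6/7) + f(-3/7) + ...].
Sum ≈ 0.00000.

0.00000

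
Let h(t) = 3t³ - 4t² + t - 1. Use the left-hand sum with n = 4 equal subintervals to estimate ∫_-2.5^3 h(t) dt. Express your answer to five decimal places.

-116.67090

Δt = (3 − (-2.5))/4 = 1.375.
Left endpoints: -2.5, -1.125, 0.25, 1.625.
h(-2.5) = -75.375, h(-1.125) = -5867/512, h(0.25) = -0.953125, h(1.625) = 1503/512.
Sum = Δt · [h(-2.5) + h(-1.125) + h(0.25) + h(1.625)].
Sum ≈ -116.67090.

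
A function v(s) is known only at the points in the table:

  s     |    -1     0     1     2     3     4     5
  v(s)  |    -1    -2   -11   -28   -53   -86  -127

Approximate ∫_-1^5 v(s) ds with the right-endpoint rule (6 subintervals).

Δs = 1.
Sum = 1·[(-2) + (-11) + (-28) + (-53) + (-86) + (-127)] = -307.

-307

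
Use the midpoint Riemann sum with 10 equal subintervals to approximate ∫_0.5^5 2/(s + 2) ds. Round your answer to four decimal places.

2.0569

Δs = (5 − 0.5)/10 = 0.45.
Midpoints: 0.725, 1.175, 1.625, 2.075, 2.525, 2.975, 3.425, 3.875, 4.325, 4.775.
f(0.725) = 80/109, f(1.175) = 80/127, f(1.625) = 16/29, f(2.075) = 80/163, f(2.525) = 80/181, f(2.975) = 80/199, f(3.425) = 80/217, f(3.875) = 16/47, f(4.325) = 80/253, f(4.775) = 80/271.
Sum = Δs · [f(0.725) + f(1.175) + f(1.625) + ...].
Sum ≈ 2.0569.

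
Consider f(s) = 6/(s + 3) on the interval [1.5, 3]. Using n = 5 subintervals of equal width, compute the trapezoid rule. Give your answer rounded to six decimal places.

Δs = (3 − 1.5)/5 = 0.3.
f(1.5) = 4/3, f(1.8) = 1.25, f(2.1) = 20/17, f(2.4) = 10/9, f(2.7) = 20/19, f(3) = 1.
T_5 = (Δs/2)·[f(s_0) + 2f(s_1) + ... + 2f(s_{4}) + f(s_5)].
Sum ≈ 1.727064.

1.727064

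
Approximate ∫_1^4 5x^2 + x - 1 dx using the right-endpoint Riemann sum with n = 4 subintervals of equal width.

Δx = (4 − 1)/4 = 0.75.
Right endpoints: 1.75, 2.5, 3.25, 4.
f(1.75) = 16.0625, f(2.5) = 32.75, f(3.25) = 55.0625, f(4) = 83.
Sum = Δx · [f(1.75) + f(2.5) + f(3.25) + f(4)].
Sum = 140.15625.

140.15625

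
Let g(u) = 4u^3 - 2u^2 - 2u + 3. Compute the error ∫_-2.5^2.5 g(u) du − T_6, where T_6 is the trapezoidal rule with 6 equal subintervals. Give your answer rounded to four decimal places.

Exact integral: ∫_-2.5^2.5 g(u) du ≈ -5.833333.
T_6 ≈ -6.990741.
Error ≈ -5.833333 − (-6.990741) ≈ 1.1574.

1.1574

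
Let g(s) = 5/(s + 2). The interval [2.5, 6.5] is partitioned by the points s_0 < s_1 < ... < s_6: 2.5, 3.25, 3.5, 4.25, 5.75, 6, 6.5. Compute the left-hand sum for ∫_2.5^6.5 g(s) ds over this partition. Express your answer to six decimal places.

Subinterval widths: 0.75, 0.25, 0.75, 1.5, 0.25, 0.5.
Left endpoints: 2.5, 3.25, 3.5, 4.25, 5.75, 6.
g(2.5) = 10/9, g(3.25) = 20/21, g(3.5) = 10/11, g(4.25) = 0.8, g(5.75) = 20/31, g(6) = 0.625.
Sum = Σ Δs_i · g(s_i).
Sum ≈ 3.427037.

3.427037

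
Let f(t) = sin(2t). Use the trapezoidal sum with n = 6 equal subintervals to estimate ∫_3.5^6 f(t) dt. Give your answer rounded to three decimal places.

-0.042

Δt = (6 − 3.5)/6 = 5/12.
f(3.5) ≈ 0.657, f(47/12) ≈ 1.000, f(13/3) ≈ 0.688, f(4.75) ≈ -0.075, f(31/6) ≈ -0.789, f(67/12) ≈ -0.985, f(6) ≈ -0.537.
T_6 = (Δt/2)·[f(t_0) + 2f(t_1) + ... + 2f(t_{5}) + f(t_6)].
Sum ≈ -0.042.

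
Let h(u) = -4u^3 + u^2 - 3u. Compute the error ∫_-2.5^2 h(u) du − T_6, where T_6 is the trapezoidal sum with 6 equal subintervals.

-1.6875

Exact integral: ∫_-2.5^2 h(u) du = 34.3125.
T_6 = 36.
Error = 34.3125 − 36 = -1.6875.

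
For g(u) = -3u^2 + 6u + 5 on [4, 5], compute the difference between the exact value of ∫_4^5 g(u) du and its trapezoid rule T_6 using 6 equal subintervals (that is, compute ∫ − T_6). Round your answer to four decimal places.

0.0139

Exact integral: ∫_4^5 g(u) du = -29.
T_6 ≈ -29.013889.
Error ≈ -29 − (-29.013889) ≈ 0.0139.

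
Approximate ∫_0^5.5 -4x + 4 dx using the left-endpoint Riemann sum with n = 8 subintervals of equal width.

Δx = (5.5 − 0)/8 = 0.6875.
Left endpoints: 0, 0.6875, 1.375, 2.0625, 2.75, 3.4375, 4.125, 4.8125.
f(0) = 4, f(0.6875) = 1.25, f(1.375) = -1.5, f(2.0625) = -4.25, f(2.75) = -7, f(3.4375) = -9.75, f(4.125) = -12.5, f(4.8125) = -15.25.
Sum = Δx · [f(0) + f(0.6875) + f(1.375) + ...].
Sum = -30.9375.

-30.9375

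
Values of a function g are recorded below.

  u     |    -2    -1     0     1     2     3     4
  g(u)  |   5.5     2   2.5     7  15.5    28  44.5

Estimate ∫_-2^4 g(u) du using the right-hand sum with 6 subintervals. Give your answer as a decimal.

Δu = 1.
Sum = 1·[2 + 2.5 + 7 + 15.5 + 28 + 44.5] = 99.5.

99.5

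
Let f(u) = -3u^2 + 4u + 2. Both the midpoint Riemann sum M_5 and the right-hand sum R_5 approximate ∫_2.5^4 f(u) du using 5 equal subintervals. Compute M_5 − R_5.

M_5 = -25.84125.
R_5 = -29.43.
M_5 − R_5 = 3.58875.

3.58875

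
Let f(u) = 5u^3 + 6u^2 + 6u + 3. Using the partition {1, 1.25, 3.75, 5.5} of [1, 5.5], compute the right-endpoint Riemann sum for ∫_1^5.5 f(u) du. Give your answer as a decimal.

Subinterval widths: 0.25, 2.5, 1.75.
Right endpoints: 1.25, 3.75, 5.5.
f(1.25) = 29.640625, f(3.75) = 373.546875, f(5.5) = 1049.375.
Sum = Σ Δu_i · f(u_i).
Sum = 2777.68359375.

2777.68359375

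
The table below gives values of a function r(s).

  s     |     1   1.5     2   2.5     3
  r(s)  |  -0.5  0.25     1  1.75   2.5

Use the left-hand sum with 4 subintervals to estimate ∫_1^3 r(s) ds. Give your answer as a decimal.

Δs = 0.5.
Sum = 0.5·[(-0.5) + 0.25 + 1 + 1.75] = 1.25.

1.25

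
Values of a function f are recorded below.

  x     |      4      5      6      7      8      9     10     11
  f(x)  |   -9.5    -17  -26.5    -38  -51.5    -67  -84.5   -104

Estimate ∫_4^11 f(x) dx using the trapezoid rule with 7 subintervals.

Δx = 1.
T_7 = (1/2)·[(-9.5) + 2·(-17) + 2·(-26.5) + 2·(-38) + 2·(-51.5) + 2·(-67) + 2·(-84.5) + (-104)] = -341.25.

-341.25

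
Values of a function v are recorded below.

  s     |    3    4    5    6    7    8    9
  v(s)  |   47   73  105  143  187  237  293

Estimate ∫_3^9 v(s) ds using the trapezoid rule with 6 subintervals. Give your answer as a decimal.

Δs = 1.
T_6 = (1/2)·[47 + 2·73 + 2·105 + 2·143 + 2·187 + 2·237 + 293] = 915.

915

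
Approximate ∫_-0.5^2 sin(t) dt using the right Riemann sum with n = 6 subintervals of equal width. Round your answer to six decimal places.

Δt = (2 − (-0.5))/6 = 5/12.
Right endpoints: -1/12, 1/3, 0.75, 7/6, 19/12, 2.
f(-1/12) ≈ -0.083237, f(1/3) ≈ 0.327195, f(0.75) ≈ 0.681639, f(7/6) ≈ 0.919445, f(19/12) ≈ 0.999921, f(2) ≈ 0.909297.
Sum = Δt · [f(-1/12) + f(1/3) + f(0.75) + ...].
Sum ≈ 1.564275.

1.564275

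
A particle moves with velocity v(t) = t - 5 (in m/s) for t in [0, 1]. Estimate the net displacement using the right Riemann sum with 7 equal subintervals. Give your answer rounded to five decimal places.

-4.42857

Δt = (1 − 0)/7 = 1/7.
Right endpoints: 1/7, 2/7, 3/7, 4/7, 5/7, 6/7, 1.
v(1/7) = -34/7, v(2/7) = -33/7, v(3/7) = -32/7, v(4/7) = -31/7, v(5/7) = -30/7, v(6/7) = -29/7, v(1) = -4.
Sum = Δt · [v(1/7) + v(2/7) + v(3/7) + ...].
Sum ≈ -4.42857.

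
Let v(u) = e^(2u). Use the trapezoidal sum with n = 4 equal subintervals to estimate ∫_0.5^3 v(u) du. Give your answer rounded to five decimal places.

Δu = (3 − 0.5)/4 = 0.625.
v(0.5) ≈ 2.71828, v(1.125) ≈ 9.48774, v(1.75) ≈ 33.11545, v(2.375) ≈ 115.58428, v(3) ≈ 403.42879.
T_4 = (Δu/2)·[v(u_0) + 2v(u_1) + 2v(u_2) + 2v(u_3) + v(u_4)].
Sum ≈ 225.78813.

225.78813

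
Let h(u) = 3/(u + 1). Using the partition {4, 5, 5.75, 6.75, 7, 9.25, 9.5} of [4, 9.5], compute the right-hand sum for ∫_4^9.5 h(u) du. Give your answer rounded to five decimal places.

2.04415

Subinterval widths: 1, 0.75, 1, 0.25, 2.25, 0.25.
Right endpoints: 5, 5.75, 6.75, 7, 9.25, 9.5.
h(5) = 0.5, h(5.75) = 4/9, h(6.75) = 12/31, h(7) = 0.375, h(9.25) = 12/41, h(9.5) = 2/7.
Sum = Σ Δu_i · h(u_i).
Sum ≈ 2.04415.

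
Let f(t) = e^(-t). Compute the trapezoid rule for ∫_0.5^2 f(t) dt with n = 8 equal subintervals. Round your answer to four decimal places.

Δt = (2 − 0.5)/8 = 0.1875.
f(0.5) ≈ 0.6065, f(0.6875) ≈ 0.5028, f(0.875) ≈ 0.4169, f(1.0625) ≈ 0.3456, f(1.25) ≈ 0.2865, f(1.4375) ≈ 0.2375, f(1.625) ≈ 0.1969, f(1.8125) ≈ 0.1632, f(2) ≈ 0.1353.
T_8 = (Δt/2)·[f(t_0) + 2f(t_1) + ... + 2f(t_{7}) + f(t_8)].
Sum ≈ 0.4726.

0.4726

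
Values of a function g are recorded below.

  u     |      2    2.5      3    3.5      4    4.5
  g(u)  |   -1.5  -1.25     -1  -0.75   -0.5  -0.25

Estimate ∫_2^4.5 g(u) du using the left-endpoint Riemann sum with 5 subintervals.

-2.5

Δu = 0.5.
Sum = 0.5·[(-1.5) + (-1.25) + (-1) + (-0.75) + (-0.5)] = -2.5.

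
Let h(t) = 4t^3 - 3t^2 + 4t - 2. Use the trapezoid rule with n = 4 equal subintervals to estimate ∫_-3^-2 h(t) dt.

-96.34375

Δt = (-2 − (-3))/4 = 0.25.
h(-3) = -149, h(-2.75) = -118.875, h(-2.5) = -93.25, h(-2.25) = -71.75, h(-2) = -54.
T_4 = (Δt/2)·[h(t_0) + 2h(t_1) + 2h(t_2) + 2h(t_3) + h(t_4)].
Sum = -96.34375.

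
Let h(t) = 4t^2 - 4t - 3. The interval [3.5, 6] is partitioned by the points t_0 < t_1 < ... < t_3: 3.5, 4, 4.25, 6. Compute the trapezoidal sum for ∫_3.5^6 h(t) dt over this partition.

Subinterval widths: 0.5, 0.25, 1.75.
h(3.5) = 32, h(4) = 45, h(4.25) = 52.25, h(6) = 117.
On each subinterval the trapezoid contributes (Δt_i/2)·[h(t_{i-1}) + h(t_i)].
Sum = 179.5.

179.5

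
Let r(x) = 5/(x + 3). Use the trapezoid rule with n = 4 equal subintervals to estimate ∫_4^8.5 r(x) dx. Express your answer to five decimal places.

2.48894

Δx = (8.5 − 4)/4 = 1.125.
r(4) = 5/7, r(5.125) = 8/13, r(6.25) = 20/37, r(7.375) = 40/83, r(8.5) = 10/23.
T_4 = (Δx/2)·[r(x_0) + 2r(x_1) + 2r(x_2) + 2r(x_3) + r(x_4)].
Sum ≈ 2.48894.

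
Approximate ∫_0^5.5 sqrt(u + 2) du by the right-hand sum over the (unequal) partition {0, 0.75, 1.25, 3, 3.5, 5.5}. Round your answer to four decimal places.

12.7081

Subinterval widths: 0.75, 0.5, 1.75, 0.5, 2.
Right endpoints: 0.75, 1.25, 3, 3.5, 5.5.
f(0.75) ≈ 1.6583, f(1.25) ≈ 1.8028, f(3) ≈ 2.2361, f(3.5) ≈ 2.3452, f(5.5) ≈ 2.7386.
Sum = Σ Δu_i · f(u_i).
Sum ≈ 12.7081.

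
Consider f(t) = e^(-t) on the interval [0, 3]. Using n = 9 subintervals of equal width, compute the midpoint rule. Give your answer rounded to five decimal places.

0.94583

Δt = (3 − 0)/9 = 1/3.
Midpoints: 1/6, 0.5, 5/6, 7/6, 1.5, 11/6, 13/6, 2.5, 17/6.
f(1/6) ≈ 0.84648, f(0.5) ≈ 0.60653, f(5/6) ≈ 0.43460, f(7/6) ≈ 0.31140, f(1.5) ≈ 0.22313, f(11/6) ≈ 0.15988, f(13/6) ≈ 0.11456, f(2.5) ≈ 0.08208, f(17/6) ≈ 0.05882.
Sum = Δt · [f(1/6) + f(0.5) + f(5/6) + ...].
Sum ≈ 0.94583.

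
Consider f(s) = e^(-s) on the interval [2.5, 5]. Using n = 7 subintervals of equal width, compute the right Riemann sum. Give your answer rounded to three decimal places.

Δs = (5 − 2.5)/7 = 5/14.
Right endpoints: 20/7, 45/14, 25/7, 55/14, 30/7, 65/14, 5.
f(20/7) ≈ 0.057, f(45/14) ≈ 0.040, f(25/7) ≈ 0.028, f(55/14) ≈ 0.020, f(30/7) ≈ 0.014, f(65/14) ≈ 0.010, f(5) ≈ 0.007.
Sum = Δs · [f(20/7) + f(45/14) + f(25/7) + ...].
Sum ≈ 0.063.

0.063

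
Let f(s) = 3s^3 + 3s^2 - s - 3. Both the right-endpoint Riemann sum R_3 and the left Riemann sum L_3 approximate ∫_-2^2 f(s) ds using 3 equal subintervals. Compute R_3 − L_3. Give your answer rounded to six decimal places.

R_3 ≈ 36.88888889.
L_3 ≈ -21.77777778.
R_3 − L_3 ≈ 58.666667.

58.666667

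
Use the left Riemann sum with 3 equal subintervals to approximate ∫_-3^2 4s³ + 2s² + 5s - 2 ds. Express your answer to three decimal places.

-202.593

Δs = (2 − (-3))/3 = 5/3.
Left endpoints: -3, -4/3, 1/3.
f(-3) = -107, f(-4/3) = -394/27, f(1/3) = 1/27.
Sum = Δs · [f(-3) + f(-4/3) + f(1/3)].
Sum ≈ -202.593.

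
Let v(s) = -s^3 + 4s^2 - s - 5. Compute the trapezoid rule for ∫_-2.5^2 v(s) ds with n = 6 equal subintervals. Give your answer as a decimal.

17.89453125

Δs = (2 − (-2.5))/6 = 0.75.
v(-2.5) = 38.125, v(-1.75) = 14.359375, v(-1) = 1, v(-0.25) = -4.484375, v(0.5) = -4.625, v(1.25) = -1.953125, v(2) = 1.
T_6 = (Δs/2)·[v(s_0) + 2v(s_1) + ... + 2v(s_{5}) + v(s_6)].
Sum = 17.89453125.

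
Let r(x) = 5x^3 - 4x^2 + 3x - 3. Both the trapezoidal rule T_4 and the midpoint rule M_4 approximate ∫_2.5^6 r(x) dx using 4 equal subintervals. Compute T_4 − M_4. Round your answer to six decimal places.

40.027832

T_4 ≈ 1364.81542969.
M_4 ≈ 1324.78759766.
T_4 − M_4 ≈ 40.027832.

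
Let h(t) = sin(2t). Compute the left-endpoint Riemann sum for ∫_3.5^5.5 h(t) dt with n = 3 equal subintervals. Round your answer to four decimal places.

Δt = (5.5 − 3.5)/3 = 2/3.
Left endpoints: 3.5, 25/6, 29/6.
h(3.5) ≈ 0.6570, h(25/6) ≈ 0.8873, h(29/6) ≈ -0.2395.
Sum = Δt · [h(3.5) + h(25/6) + h(29/6)].
Sum ≈ 0.8698.

0.8698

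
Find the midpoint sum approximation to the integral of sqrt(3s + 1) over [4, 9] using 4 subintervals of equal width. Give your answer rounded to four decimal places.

Δs = (9 − 4)/4 = 1.25.
Midpoints: 4.625, 5.875, 7.125, 8.375.
f(4.625) ≈ 3.8568, f(5.875) ≈ 4.3157, f(7.125) ≈ 4.7302, f(8.375) ≈ 5.1113.
Sum = Δs · [f(4.625) + f(5.875) + f(7.125) + f(8.375)].
Sum ≈ 22.5175.

22.5175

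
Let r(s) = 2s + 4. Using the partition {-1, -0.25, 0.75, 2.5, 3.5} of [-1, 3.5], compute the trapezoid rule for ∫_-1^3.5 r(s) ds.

29.25

Subinterval widths: 0.75, 1, 1.75, 1.
r(-1) = 2, r(-0.25) = 3.5, r(0.75) = 5.5, r(2.5) = 9, r(3.5) = 11.
On each subinterval the trapezoid contributes (Δs_i/2)·[r(s_{i-1}) + r(s_i)].
Sum = 29.25.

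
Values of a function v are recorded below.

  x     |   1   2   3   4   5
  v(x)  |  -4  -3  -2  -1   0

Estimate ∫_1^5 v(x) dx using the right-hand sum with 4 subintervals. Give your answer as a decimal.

-6

Δx = 1.
Sum = 1·[(-3) + (-2) + (-1) + 0] = -6.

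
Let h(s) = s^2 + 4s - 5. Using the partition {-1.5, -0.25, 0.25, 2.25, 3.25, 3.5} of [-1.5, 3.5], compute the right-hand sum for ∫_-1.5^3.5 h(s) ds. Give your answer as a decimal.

Subinterval widths: 1.25, 0.5, 2, 1, 0.25.
Right endpoints: -0.25, 0.25, 2.25, 3.25, 3.5.
h(-0.25) = -5.9375, h(0.25) = -3.9375, h(2.25) = 9.0625, h(3.25) = 18.5625, h(3.5) = 21.25.
Sum = Σ Δs_i · h(s_i).
Sum = 32.609375.

32.609375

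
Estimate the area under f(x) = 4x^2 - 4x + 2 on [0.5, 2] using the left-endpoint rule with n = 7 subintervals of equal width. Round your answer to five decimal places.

Δx = (2 − 0.5)/7 = 3/14.
Left endpoints: 0.5, 5/7, 13/14, 8/7, 19/14, 11/7, 25/14.
f(0.5) = 1, f(5/7) = 58/49, f(13/14) = 85/49, f(8/7) = 130/49, f(19/14) = 193/49, f(11/7) = 274/49, f(25/14) = 373/49.
Sum = Δx · [f(0.5) + f(5/7) + f(13/14) + ...].
Sum ≈ 5.08163.

5.08163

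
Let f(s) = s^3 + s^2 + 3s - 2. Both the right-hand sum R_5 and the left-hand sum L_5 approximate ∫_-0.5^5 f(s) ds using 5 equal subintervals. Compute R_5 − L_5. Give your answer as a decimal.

R_5 = 324.17.
L_5 = 141.1575.
R_5 − L_5 = 183.0125.

183.0125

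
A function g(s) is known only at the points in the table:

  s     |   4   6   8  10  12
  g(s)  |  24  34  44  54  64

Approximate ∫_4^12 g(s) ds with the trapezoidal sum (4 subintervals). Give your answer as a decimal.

352

Δs = 2.
T_4 = (2/2)·[24 + 2·34 + 2·44 + 2·54 + 64] = 352.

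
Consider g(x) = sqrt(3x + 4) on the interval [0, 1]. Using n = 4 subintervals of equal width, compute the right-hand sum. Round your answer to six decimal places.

2.417602

Δx = (1 − 0)/4 = 0.25.
Right endpoints: 0.25, 0.5, 0.75, 1.
g(0.25) ≈ 2.179449, g(0.5) ≈ 2.345208, g(0.75) ≈ 2.500000, g(1) ≈ 2.645751.
Sum = Δx · [g(0.25) + g(0.5) + g(0.75) + g(1)].
Sum ≈ 2.417602.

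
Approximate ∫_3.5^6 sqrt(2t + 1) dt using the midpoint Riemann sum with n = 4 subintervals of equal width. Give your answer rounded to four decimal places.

8.0828

Δt = (6 − 3.5)/4 = 0.625.
Midpoints: 3.8125, 4.4375, 5.0625, 5.6875.
f(3.8125) ≈ 2.9368, f(4.4375) ≈ 3.1425, f(5.0625) ≈ 3.3354, f(5.6875) ≈ 3.5178.
Sum = Δt · [f(3.8125) + f(4.4375) + f(5.0625) + f(5.6875)].
Sum ≈ 8.0828.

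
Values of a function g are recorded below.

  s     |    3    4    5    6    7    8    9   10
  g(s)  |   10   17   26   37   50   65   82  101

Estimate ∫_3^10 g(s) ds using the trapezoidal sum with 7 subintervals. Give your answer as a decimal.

Δs = 1.
T_7 = (1/2)·[10 + 2·17 + 2·26 + 2·37 + 2·50 + 2·65 + 2·82 + 101] = 332.5.

332.5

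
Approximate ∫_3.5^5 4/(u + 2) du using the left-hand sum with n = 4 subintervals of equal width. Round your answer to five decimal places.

Δu = (5 − 3.5)/4 = 0.375.
Left endpoints: 3.5, 3.875, 4.25, 4.625.
f(3.5) = 8/11, f(3.875) = 32/47, f(4.25) = 0.64, f(4.625) = 32/53.
Sum = Δu · [f(3.5) + f(3.875) + f(4.25) + f(4.625)].
Sum ≈ 0.99446.

0.99446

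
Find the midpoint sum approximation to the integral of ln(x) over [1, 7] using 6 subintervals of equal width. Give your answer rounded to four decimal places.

Δx = (7 − 1)/6 = 1.
Midpoints: 1.5, 2.5, 3.5, 4.5, 5.5, 6.5.
f(1.5) ≈ 0.4055, f(2.5) ≈ 0.9163, f(3.5) ≈ 1.2528, f(4.5) ≈ 1.5041, f(5.5) ≈ 1.7047, f(6.5) ≈ 1.8718.
Sum = Δx · [f(1.5) + f(2.5) + f(3.5) + ...].
Sum ≈ 7.6551.

7.6551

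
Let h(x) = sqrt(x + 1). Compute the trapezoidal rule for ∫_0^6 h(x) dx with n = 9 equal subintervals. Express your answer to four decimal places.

11.6687

Δx = (6 − 0)/9 = 2/3.
h(0) ≈ 1.0000, h(2/3) ≈ 1.2910, h(4/3) ≈ 1.5275, h(2) ≈ 1.7321, h(8/3) ≈ 1.9149, h(10/3) ≈ 2.0817, h(4) ≈ 2.2361, h(14/3) ≈ 2.3805, h(16/3) ≈ 2.5166, h(6) ≈ 2.6458.
T_9 = (Δx/2)·[h(x_0) + 2h(x_1) + ... + 2h(x_{8}) + h(x_9)].
Sum ≈ 11.6687.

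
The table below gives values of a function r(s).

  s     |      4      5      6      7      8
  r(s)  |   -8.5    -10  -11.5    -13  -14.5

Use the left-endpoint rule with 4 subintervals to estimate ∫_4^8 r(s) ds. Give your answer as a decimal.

-43

Δs = 1.
Sum = 1·[(-8.5) + (-10) + (-11.5) + (-13)] = -43.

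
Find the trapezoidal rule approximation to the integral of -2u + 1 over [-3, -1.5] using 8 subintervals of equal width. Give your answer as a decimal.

8.25

Δu = (-1.5 − (-3))/8 = 0.1875.
f(-3) = 7, f(-2.8125) = 6.625, f(-2.625) = 6.25, f(-2.4375) = 5.875, f(-2.25) = 5.5, f(-2.0625) = 5.125, f(-1.875) = 4.75, f(-1.6875) = 4.375, f(-1.5) = 4.
T_8 = (Δu/2)·[f(u_0) + 2f(u_1) + ... + 2f(u_{7}) + f(u_8)].
Sum = 8.25.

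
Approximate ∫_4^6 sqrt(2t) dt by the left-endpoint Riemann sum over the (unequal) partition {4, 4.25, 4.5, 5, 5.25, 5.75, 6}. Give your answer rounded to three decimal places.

Subinterval widths: 0.25, 0.25, 0.5, 0.25, 0.5, 0.25.
Left endpoints: 4, 4.25, 4.5, 5, 5.25, 5.75.
f(4) ≈ 2.828, f(4.25) ≈ 2.915, f(4.5) ≈ 3.000, f(5) ≈ 3.162, f(5.25) ≈ 3.240, f(5.75) ≈ 3.391.
Sum = Σ Δt_i · f(t_i).
Sum ≈ 6.195.

6.195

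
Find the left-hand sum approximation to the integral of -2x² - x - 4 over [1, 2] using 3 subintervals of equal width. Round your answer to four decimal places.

-9.0370

Δx = (2 − 1)/3 = 1/3.
Left endpoints: 1, 4/3, 5/3.
f(1) = -7, f(4/3) = -80/9, f(5/3) = -101/9.
Sum = Δx · [f(1) + f(4/3) + f(5/3)].
Sum ≈ -9.0370.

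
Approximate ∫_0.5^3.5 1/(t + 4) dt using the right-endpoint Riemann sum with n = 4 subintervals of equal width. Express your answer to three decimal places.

Δt = (3.5 − 0.5)/4 = 0.75.
Right endpoints: 1.25, 2, 2.75, 3.5.
f(1.25) = 4/21, f(2) = 1/6, f(2.75) = 4/27, f(3.5) = 2/15.
Sum = Δt · [f(1.25) + f(2) + f(2.75) + f(3.5)].
Sum ≈ 0.479.

0.479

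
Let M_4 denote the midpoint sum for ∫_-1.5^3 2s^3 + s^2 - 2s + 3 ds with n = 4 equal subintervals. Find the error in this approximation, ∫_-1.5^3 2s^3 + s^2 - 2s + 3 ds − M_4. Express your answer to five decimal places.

2.61035

Exact integral: ∫_-1.5^3 f(s) ds = 54.84375.
M_4 ≈ 52.2333984.
Error ≈ 54.84375 − 52.2333984 ≈ 2.61035.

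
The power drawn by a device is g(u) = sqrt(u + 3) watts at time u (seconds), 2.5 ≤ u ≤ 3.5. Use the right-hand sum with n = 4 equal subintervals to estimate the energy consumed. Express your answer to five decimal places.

2.47423

Δu = (3.5 − 2.5)/4 = 0.25.
Right endpoints: 2.75, 3, 3.25, 3.5.
g(2.75) ≈ 2.39792, g(3) ≈ 2.44949, g(3.25) ≈ 2.50000, g(3.5) ≈ 2.54951.
Sum = Δu · [g(2.75) + g(3) + g(3.25) + g(3.5)].
Sum ≈ 2.47423.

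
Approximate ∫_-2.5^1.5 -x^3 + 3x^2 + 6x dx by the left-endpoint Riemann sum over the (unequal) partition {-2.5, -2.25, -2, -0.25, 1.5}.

Subinterval widths: 0.25, 0.25, 1.75, 1.75.
Left endpoints: -2.5, -2.25, -2, -0.25.
f(-2.5) = 19.375, f(-2.25) = 13.078125, f(-2) = 8, f(-0.25) = -1.296875.
Sum = Σ Δx_i · f(x_i).
Sum = 19.84375.

19.84375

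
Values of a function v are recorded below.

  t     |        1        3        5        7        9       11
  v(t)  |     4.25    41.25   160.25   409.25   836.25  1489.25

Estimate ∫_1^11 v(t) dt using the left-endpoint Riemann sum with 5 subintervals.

Δt = 2.
Sum = 2·[4.25 + 41.25 + 160.25 + 409.25 + 836.25] = 2902.5.

2902.5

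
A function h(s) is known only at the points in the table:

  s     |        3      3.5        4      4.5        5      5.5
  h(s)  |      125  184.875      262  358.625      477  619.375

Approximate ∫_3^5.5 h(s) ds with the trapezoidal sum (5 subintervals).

Δs = 0.5.
T_5 = (0.5/2)·[125 + 2·184.875 + 2·262 + 2·358.625 + 2·477 + 619.375] = 827.34375.

827.34375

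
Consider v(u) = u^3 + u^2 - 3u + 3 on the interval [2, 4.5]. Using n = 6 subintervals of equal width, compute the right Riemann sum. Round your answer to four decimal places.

Δu = (4.5 − 2)/6 = 5/12.
Right endpoints: 29/12, 17/6, 3.25, 11/3, 49/12, 4.5.
v(29/12) = 27137/1728, v(17/6) = 5459/216, v(3.25) = 38.140625, v(11/3) = 1478/27, v(49/12) = 130477/1728, v(4.5) = 100.875.
Sum = Δu · [v(29/12) + v(17/6) + v(3.25) + ...].
Sum ≈ 129.2672.

129.2672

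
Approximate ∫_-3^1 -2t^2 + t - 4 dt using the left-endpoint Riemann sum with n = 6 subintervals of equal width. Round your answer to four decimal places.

-45.9259

Δt = (1 − (-3))/6 = 2/3.
Left endpoints: -3, -7/3, -5/3, -1, -1/3, 1/3.
f(-3) = -25, f(-7/3) = -155/9, f(-5/3) = -101/9, f(-1) = -7, f(-1/3) = -41/9, f(1/3) = -35/9.
Sum = Δt · [f(-3) + f(-7/3) + f(-5/3) + ...].
Sum ≈ -45.9259.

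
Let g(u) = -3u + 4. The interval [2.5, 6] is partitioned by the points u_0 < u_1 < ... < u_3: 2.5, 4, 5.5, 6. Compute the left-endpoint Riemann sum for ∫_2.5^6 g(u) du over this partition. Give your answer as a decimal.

-23.5

Subinterval widths: 1.5, 1.5, 0.5.
Left endpoints: 2.5, 4, 5.5.
g(2.5) = -3.5, g(4) = -8, g(5.5) = -12.5.
Sum = Σ Δu_i · g(u_i).
Sum = -23.5.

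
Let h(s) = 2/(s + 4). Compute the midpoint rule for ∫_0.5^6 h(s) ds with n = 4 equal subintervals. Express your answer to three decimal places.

Δs = (6 − 0.5)/4 = 1.375.
Midpoints: 1.1875, 2.5625, 3.9375, 5.3125.
h(1.1875) = 32/83, h(2.5625) = 32/105, h(3.9375) = 32/127, h(5.3125) = 32/149.
Sum = Δs · [h(1.1875) + h(2.5625) + h(3.9375) + h(5.3125)].
Sum ≈ 1.591.

1.591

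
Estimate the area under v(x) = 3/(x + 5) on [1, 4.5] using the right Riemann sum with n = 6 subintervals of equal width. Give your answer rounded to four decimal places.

Δx = (4.5 − 1)/6 = 7/12.
Right endpoints: 19/12, 13/6, 2.75, 10/3, 47/12, 4.5.
v(19/12) = 36/79, v(13/6) = 18/43, v(2.75) = 12/31, v(10/3) = 0.36, v(47/12) = 36/107, v(4.5) = 6/19.
Sum = Δx · [v(19/12) + v(13/6) + v(2.75) + ...].
Sum ≈ 1.3263.

1.3263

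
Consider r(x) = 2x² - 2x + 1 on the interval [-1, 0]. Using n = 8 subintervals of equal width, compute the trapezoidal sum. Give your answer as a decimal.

Δx = (0 − (-1))/8 = 0.125.
r(-1) = 5, r(-0.875) = 4.28125, r(-0.75) = 3.625, r(-0.625) = 3.03125, r(-0.5) = 2.5, r(-0.375) = 2.03125, r(-0.25) = 1.625, r(-0.125) = 1.28125, r(0) = 1.
T_8 = (Δx/2)·[r(x_0) + 2r(x_1) + ... + 2r(x_{7}) + r(x_8)].
Sum = 2.671875.

2.671875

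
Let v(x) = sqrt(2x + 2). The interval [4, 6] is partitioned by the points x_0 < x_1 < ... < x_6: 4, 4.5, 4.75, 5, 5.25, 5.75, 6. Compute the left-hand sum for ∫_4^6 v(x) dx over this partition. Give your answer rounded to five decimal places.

Subinterval widths: 0.5, 0.25, 0.25, 0.25, 0.5, 0.25.
Left endpoints: 4, 4.5, 4.75, 5, 5.25, 5.75.
v(4) ≈ 3.16228, v(4.5) ≈ 3.31662, v(4.75) ≈ 3.39116, v(5) ≈ 3.46410, v(5.25) ≈ 3.53553, v(5.75) ≈ 3.67423.
Sum = Σ Δx_i · v(x_i).
Sum ≈ 6.81044.

6.81044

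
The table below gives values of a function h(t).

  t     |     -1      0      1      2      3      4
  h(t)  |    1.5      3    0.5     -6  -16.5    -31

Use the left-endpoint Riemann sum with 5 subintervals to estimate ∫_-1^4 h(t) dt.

-17.5

Δt = 1.
Sum = 1·[1.5 + 3 + 0.5 + (-6) + (-16.5)] = -17.5.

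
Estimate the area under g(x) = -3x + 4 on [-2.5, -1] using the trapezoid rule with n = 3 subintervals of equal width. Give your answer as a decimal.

13.875

Δx = (-1 − (-2.5))/3 = 0.5.
g(-2.5) = 11.5, g(-2) = 10, g(-1.5) = 8.5, g(-1) = 7.
T_3 = (Δx/2)·[g(x_0) + 2g(x_1) + 2g(x_2) + g(x_3)].
Sum = 13.875.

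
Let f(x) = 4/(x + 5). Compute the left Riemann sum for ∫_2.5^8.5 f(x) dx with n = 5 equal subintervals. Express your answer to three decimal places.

2.499

Δx = (8.5 − 2.5)/5 = 1.2.
Left endpoints: 2.5, 3.7, 4.9, 6.1, 7.3.
f(2.5) = 8/15, f(3.7) = 40/87, f(4.9) = 40/99, f(6.1) = 40/111, f(7.3) = 40/123.
Sum = Δx · [f(2.5) + f(3.7) + f(4.9) + f(6.1) + f(7.3)].
Sum ≈ 2.499.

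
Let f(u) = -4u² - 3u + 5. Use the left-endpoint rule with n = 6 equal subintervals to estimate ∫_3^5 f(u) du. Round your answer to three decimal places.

-133.148

Δu = (5 − 3)/6 = 1/3.
Left endpoints: 3, 10/3, 11/3, 4, 13/3, 14/3.
f(3) = -40, f(10/3) = -445/9, f(11/3) = -538/9, f(4) = -71, f(13/3) = -748/9, f(14/3) = -865/9.
Sum = Δu · [f(3) + f(10/3) + f(11/3) + ...].
Sum ≈ -133.148.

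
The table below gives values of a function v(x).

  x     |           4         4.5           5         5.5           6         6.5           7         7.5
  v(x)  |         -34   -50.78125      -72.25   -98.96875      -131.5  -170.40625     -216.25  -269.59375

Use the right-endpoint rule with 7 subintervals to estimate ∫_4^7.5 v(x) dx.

-504.875

Δx = 0.5.
Sum = 0.5·[(-50.78125) + (-72.25) + (-98.96875) + (-131.5) + (-170.40625) + (-216.25) + (-269.59375)] = -504.875.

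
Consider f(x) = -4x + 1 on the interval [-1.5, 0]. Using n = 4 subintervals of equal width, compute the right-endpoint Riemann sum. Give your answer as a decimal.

4.875

Δx = (0 − (-1.5))/4 = 0.375.
Right endpoints: -1.125, -0.75, -0.375, 0.
f(-1.125) = 5.5, f(-0.75) = 4, f(-0.375) = 2.5, f(0) = 1.
Sum = Δx · [f(-1.125) + f(-0.75) + f(-0.375) + f(0)].
Sum = 4.875.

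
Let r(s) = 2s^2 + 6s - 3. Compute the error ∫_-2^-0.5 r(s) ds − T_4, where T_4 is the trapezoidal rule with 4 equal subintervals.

Exact integral: ∫_-2^-0.5 r(s) ds = -10.5.
T_4 = -10.4296875.
Error = -10.5 − (-10.4296875) = -0.0703125.

-0.0703125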